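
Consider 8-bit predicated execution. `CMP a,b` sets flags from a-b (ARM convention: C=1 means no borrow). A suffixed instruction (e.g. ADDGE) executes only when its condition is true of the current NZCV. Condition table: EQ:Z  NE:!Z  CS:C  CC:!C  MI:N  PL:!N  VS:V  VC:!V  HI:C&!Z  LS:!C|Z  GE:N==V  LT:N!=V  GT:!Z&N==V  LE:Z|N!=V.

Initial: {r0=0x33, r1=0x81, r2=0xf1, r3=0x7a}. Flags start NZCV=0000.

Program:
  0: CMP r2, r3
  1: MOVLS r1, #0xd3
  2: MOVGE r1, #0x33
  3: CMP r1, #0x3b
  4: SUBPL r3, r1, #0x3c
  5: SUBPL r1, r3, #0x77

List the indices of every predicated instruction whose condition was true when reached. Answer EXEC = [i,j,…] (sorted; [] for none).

[0] flags=0011 → (cmp)
[1] flags=0011 LS?F → skip
[2] flags=0011 GE?F → skip
[3] flags=0011 → (cmp)
[4] flags=0011 PL?T → r3=0x45
[5] flags=0011 PL?T → r1=0xce

EXEC = [4,5]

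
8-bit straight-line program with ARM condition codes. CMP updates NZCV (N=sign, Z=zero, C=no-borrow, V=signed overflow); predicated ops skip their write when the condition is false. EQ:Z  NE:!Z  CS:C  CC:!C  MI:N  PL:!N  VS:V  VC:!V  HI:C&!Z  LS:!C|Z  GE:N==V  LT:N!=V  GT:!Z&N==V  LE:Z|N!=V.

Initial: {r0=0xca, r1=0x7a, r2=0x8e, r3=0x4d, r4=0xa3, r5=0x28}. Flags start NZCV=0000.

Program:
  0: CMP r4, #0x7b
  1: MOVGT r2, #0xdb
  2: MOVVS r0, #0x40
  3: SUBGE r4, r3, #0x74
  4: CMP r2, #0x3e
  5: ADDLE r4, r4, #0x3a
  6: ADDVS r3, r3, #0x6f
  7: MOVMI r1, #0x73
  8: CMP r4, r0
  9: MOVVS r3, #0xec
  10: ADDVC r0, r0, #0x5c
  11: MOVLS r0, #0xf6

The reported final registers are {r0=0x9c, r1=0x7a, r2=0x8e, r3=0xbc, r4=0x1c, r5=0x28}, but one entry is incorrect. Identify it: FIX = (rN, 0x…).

0: ✓ CMP  NZCV=0011
1: · MOVGT
2: ✓ MOVVS  r0←0x40
3: · SUBGE
4: ✓ CMP  NZCV=0011
5: ✓ ADDLE  r4←0xdd
6: ✓ ADDVS  r3←0xbc
7: · MOVMI
8: ✓ CMP  NZCV=1010
9: · MOVVS
10: ✓ ADDVC  r0←0x9c
11: · MOVLS

FIX = (r4, 0xdd)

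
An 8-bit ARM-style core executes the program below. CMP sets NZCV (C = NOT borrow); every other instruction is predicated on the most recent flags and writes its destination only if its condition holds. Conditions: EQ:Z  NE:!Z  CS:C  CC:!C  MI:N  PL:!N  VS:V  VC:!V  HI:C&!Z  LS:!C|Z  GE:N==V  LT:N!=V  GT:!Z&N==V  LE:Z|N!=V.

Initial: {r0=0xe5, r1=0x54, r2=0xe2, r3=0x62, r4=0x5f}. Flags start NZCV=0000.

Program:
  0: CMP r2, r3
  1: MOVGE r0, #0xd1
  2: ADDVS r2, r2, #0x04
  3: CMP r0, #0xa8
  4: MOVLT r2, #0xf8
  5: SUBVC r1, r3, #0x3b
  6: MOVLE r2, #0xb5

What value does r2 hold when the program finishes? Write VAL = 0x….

0: ✓ CMP  NZCV=1010
1: · MOVGE
2: · ADDVS
3: ✓ CMP  NZCV=0010
4: · MOVLT
5: ✓ SUBVC  r1←0x27
6: · MOVLE

VAL = 0xe2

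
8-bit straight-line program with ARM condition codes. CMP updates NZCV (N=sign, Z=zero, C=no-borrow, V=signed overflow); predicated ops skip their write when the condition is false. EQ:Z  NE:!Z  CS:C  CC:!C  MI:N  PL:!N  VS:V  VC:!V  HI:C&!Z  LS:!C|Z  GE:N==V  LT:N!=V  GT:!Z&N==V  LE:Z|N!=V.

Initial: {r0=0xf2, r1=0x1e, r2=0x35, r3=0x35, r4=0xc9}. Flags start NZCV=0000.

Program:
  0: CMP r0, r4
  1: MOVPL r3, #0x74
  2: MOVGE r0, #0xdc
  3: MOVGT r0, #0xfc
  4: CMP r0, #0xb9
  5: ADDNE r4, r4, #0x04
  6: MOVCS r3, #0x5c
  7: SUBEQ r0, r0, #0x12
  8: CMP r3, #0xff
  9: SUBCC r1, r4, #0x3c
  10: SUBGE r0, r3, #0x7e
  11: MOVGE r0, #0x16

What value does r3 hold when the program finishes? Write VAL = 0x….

VAL = 0x5c

[0] flags=0010 → (cmp)
[1] flags=0010 PL?T → r3=0x74
[2] flags=0010 GE?T → r0=0xdc
[3] flags=0010 GT?T → r0=0xfc
[4] flags=0010 → (cmp)
[5] flags=0010 NE?T → r4=0xcd
[6] flags=0010 CS?T → r3=0x5c
[7] flags=0010 EQ?F → skip
[8] flags=0000 → (cmp)
[9] flags=0000 CC?T → r1=0x91
[10] flags=0000 GE?T → r0=0xde
[11] flags=0000 GE?T → r0=0x16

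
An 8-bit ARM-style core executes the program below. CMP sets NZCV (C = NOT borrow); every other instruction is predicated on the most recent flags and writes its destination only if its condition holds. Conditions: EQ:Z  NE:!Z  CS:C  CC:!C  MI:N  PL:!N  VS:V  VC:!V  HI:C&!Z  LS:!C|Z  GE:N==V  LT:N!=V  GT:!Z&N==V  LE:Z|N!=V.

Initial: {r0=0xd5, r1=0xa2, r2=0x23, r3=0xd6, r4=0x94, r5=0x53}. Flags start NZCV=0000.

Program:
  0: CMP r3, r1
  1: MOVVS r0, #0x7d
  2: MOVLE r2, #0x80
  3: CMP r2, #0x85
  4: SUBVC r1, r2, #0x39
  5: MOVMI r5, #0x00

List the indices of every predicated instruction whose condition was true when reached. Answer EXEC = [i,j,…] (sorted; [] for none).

EXEC = [5]

0: ✓ CMP  NZCV=0010
1: · MOVVS
2: · MOVLE
3: ✓ CMP  NZCV=1001
4: · SUBVC
5: ✓ MOVMI  r5←0x00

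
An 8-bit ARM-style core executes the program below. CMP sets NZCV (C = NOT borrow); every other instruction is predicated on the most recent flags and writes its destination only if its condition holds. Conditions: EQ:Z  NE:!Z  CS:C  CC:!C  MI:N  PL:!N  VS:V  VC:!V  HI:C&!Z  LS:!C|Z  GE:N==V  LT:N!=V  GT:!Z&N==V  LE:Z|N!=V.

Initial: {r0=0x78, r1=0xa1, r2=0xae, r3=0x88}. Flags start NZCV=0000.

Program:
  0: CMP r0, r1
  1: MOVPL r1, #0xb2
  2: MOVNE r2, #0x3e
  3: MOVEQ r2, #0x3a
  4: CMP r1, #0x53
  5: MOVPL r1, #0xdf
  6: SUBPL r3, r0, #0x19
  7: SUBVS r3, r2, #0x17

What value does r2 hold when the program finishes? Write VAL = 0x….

0: ✓ CMP  NZCV=1001
1: · MOVPL
2: ✓ MOVNE  r2←0x3e
3: · MOVEQ
4: ✓ CMP  NZCV=0011
5: ✓ MOVPL  r1←0xdf
6: ✓ SUBPL  r3←0x5f
7: ✓ SUBVS  r3←0x27

VAL = 0x3e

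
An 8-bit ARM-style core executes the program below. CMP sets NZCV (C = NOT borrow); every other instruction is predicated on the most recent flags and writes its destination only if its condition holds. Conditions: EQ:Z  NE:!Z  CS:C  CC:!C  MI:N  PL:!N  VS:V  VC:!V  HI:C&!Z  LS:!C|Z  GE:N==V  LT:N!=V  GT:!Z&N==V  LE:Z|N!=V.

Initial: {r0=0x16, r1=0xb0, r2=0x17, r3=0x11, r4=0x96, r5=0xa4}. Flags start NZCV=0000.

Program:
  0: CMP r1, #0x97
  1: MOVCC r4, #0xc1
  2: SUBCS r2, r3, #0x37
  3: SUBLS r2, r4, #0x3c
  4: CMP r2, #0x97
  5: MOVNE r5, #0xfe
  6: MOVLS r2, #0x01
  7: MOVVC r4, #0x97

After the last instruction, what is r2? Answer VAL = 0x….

VAL = 0xda

0: ✓ CMP  NZCV=0010
1: · MOVCC
2: ✓ SUBCS  r2←0xda
3: · SUBLS
4: ✓ CMP  NZCV=0010
5: ✓ MOVNE  r5←0xfe
6: · MOVLS
7: ✓ MOVVC  r4←0x97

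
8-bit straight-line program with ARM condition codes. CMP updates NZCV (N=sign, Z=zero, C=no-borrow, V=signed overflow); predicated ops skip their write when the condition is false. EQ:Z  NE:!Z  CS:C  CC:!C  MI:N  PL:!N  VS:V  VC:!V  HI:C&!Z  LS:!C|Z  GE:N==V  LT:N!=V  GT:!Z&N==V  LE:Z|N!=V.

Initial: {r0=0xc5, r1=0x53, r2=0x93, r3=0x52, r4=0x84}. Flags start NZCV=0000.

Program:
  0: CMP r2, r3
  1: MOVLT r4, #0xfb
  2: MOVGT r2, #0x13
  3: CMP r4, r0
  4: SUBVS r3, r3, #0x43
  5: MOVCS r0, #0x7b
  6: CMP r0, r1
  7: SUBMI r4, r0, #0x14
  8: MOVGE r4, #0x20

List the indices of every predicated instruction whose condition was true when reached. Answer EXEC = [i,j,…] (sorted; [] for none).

EXEC = [1,5,8]

[0] flags=0011 → (cmp)
[1] flags=0011 LT?T → r4=0xfb
[2] flags=0011 GT?F → skip
[3] flags=0010 → (cmp)
[4] flags=0010 VS?F → skip
[5] flags=0010 CS?T → r0=0x7b
[6] flags=0010 → (cmp)
[7] flags=0010 MI?F → skip
[8] flags=0010 GE?T → r4=0x20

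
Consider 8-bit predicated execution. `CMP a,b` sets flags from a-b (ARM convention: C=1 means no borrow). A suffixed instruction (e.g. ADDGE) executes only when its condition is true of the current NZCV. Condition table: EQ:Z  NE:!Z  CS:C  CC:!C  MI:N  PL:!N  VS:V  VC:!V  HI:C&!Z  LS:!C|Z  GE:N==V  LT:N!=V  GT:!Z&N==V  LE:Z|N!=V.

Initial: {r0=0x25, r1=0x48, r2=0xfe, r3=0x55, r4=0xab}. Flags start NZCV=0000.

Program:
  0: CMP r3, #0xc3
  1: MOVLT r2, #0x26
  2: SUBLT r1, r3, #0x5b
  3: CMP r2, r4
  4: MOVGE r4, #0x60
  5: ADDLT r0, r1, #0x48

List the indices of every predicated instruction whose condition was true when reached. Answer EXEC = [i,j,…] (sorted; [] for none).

0: ✓ CMP  NZCV=1001
1: · MOVLT
2: · SUBLT
3: ✓ CMP  NZCV=0010
4: ✓ MOVGE  r4←0x60
5: · ADDLT

EXEC = [4]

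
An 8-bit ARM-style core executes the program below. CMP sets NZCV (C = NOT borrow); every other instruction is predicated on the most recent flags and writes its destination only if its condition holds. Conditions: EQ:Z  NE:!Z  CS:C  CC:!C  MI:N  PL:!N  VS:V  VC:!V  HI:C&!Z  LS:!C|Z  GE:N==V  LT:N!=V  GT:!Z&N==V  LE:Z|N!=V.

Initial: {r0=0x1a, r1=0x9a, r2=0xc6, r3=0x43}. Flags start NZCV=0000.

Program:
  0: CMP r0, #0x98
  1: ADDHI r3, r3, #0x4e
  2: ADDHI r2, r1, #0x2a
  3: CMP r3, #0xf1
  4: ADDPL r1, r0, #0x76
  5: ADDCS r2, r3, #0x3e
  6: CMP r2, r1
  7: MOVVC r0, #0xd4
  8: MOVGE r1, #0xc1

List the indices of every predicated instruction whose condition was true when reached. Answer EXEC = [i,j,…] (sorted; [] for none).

0: ✓ CMP  NZCV=1001
1: · ADDHI
2: · ADDHI
3: ✓ CMP  NZCV=0000
4: ✓ ADDPL  r1←0x90
5: · ADDCS
6: ✓ CMP  NZCV=0010
7: ✓ MOVVC  r0←0xd4
8: ✓ MOVGE  r1←0xc1

EXEC = [4,7,8]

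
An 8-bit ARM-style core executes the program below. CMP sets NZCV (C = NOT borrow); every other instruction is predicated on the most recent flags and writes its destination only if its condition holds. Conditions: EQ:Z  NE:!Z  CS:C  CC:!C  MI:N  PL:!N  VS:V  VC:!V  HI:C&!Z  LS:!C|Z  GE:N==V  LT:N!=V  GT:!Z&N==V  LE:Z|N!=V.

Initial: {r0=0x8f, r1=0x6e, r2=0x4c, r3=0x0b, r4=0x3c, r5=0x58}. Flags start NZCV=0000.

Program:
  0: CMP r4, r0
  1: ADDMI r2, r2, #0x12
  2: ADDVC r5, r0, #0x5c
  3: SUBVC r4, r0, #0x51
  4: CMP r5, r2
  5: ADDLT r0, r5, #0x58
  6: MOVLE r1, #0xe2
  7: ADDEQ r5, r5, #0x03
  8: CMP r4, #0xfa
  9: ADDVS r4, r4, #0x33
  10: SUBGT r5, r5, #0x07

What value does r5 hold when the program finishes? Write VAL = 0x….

[0] flags=1001 → (cmp)
[1] flags=1001 MI?T → r2=0x5e
[2] flags=1001 VC?F → skip
[3] flags=1001 VC?F → skip
[4] flags=1000 → (cmp)
[5] flags=1000 LT?T → r0=0xb0
[6] flags=1000 LE?T → r1=0xe2
[7] flags=1000 EQ?F → skip
[8] flags=0000 → (cmp)
[9] flags=0000 VS?F → skip
[10] flags=0000 GT?T → r5=0x51

VAL = 0x51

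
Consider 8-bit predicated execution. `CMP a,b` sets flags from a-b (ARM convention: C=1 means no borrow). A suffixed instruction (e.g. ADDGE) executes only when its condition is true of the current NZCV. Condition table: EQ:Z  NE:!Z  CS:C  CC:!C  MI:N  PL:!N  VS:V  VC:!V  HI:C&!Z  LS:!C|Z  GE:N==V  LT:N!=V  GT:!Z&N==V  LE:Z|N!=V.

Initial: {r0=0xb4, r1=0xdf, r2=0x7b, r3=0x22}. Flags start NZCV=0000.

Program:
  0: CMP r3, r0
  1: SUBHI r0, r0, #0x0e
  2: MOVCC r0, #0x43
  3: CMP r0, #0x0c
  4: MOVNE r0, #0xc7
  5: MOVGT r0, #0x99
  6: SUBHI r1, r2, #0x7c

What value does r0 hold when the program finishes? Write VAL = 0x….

0: ✓ CMP  NZCV=0000
1: · SUBHI
2: ✓ MOVCC  r0←0x43
3: ✓ CMP  NZCV=0010
4: ✓ MOVNE  r0←0xc7
5: ✓ MOVGT  r0←0x99
6: ✓ SUBHI  r1←0xff

VAL = 0x99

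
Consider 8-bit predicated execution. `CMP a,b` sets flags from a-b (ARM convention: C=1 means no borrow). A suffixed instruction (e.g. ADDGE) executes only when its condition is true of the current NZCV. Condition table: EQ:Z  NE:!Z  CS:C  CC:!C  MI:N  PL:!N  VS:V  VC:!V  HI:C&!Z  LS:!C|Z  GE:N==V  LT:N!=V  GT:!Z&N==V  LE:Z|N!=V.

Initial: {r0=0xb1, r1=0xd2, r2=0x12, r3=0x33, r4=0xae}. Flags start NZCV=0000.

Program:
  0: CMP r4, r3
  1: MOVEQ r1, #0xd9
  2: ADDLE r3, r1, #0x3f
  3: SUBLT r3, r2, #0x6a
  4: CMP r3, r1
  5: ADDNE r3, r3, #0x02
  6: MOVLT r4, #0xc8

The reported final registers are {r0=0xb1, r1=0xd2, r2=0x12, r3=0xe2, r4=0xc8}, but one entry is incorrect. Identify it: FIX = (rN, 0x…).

FIX = (r3, 0xaa)

[0] flags=0011 → (cmp)
[1] flags=0011 EQ?F → skip
[2] flags=0011 LE?T → r3=0x11
[3] flags=0011 LT?T → r3=0xa8
[4] flags=1000 → (cmp)
[5] flags=1000 NE?T → r3=0xaa
[6] flags=1000 LT?T → r4=0xc8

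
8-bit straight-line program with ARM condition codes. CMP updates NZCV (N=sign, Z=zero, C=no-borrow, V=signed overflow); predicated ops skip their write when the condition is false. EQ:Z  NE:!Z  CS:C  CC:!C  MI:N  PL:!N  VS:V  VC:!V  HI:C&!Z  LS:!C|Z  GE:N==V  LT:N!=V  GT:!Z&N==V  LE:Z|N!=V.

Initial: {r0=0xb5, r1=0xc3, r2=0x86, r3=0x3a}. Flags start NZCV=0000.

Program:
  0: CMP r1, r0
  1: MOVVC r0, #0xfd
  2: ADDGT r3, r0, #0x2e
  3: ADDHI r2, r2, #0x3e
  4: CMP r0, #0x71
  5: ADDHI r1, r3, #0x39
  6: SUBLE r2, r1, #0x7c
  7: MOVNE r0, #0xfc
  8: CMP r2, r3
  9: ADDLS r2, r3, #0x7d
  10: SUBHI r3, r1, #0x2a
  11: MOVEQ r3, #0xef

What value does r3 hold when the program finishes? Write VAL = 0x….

VAL = 0x3a

0: ✓ CMP  NZCV=0010
1: ✓ MOVVC  r0←0xfd
2: ✓ ADDGT  r3←0x2b
3: ✓ ADDHI  r2←0xc4
4: ✓ CMP  NZCV=1010
5: ✓ ADDHI  r1←0x64
6: ✓ SUBLE  r2←0xe8
7: ✓ MOVNE  r0←0xfc
8: ✓ CMP  NZCV=1010
9: · ADDLS
10: ✓ SUBHI  r3←0x3a
11: · MOVEQ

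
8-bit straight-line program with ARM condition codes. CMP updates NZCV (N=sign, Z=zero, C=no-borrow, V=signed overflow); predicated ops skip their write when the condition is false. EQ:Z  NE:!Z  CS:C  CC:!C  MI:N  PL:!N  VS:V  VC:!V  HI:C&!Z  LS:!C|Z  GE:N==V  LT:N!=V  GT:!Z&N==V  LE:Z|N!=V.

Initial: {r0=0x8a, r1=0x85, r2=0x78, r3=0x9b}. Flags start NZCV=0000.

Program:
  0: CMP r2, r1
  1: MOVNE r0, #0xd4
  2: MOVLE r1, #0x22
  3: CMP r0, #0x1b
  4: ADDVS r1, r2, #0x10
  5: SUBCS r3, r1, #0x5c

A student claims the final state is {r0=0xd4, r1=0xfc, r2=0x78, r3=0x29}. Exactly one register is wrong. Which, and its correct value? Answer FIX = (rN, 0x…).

[0] flags=1001 → (cmp)
[1] flags=1001 NE?T → r0=0xd4
[2] flags=1001 LE?F → skip
[3] flags=1010 → (cmp)
[4] flags=1010 VS?F → skip
[5] flags=1010 CS?T → r3=0x29

FIX = (r1, 0x85)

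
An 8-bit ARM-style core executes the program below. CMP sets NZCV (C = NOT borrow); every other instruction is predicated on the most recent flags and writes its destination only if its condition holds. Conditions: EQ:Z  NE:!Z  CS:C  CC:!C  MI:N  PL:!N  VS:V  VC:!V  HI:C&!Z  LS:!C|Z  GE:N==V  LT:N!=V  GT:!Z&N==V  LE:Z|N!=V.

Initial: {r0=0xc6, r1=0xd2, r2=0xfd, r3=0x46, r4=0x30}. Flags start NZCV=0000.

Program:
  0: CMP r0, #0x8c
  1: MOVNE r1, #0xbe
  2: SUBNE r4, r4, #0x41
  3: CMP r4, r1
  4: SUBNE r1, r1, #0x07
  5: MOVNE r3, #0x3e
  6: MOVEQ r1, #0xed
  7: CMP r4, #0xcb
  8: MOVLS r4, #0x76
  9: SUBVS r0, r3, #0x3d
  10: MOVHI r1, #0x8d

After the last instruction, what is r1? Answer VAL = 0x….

VAL = 0x8d

0: ✓ CMP  NZCV=0010
1: ✓ MOVNE  r1←0xbe
2: ✓ SUBNE  r4←0xef
3: ✓ CMP  NZCV=0010
4: ✓ SUBNE  r1←0xb7
5: ✓ MOVNE  r3←0x3e
6: · MOVEQ
7: ✓ CMP  NZCV=0010
8: · MOVLS
9: · SUBVS
10: ✓ MOVHI  r1←0x8d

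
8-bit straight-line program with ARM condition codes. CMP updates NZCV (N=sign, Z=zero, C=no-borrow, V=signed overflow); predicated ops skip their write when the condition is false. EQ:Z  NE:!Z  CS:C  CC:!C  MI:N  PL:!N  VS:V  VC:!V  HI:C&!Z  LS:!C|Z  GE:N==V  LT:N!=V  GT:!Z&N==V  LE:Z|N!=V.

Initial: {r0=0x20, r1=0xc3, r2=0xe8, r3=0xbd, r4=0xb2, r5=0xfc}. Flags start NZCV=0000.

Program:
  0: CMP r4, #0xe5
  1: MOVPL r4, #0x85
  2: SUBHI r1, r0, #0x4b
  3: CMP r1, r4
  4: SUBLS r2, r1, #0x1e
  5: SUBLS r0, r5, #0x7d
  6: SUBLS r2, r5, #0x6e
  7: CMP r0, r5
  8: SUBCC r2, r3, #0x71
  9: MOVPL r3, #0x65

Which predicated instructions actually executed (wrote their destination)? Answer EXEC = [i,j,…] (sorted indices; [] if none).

0: ✓ CMP  NZCV=1000
1: · MOVPL
2: · SUBHI
3: ✓ CMP  NZCV=0010
4: · SUBLS
5: · SUBLS
6: · SUBLS
7: ✓ CMP  NZCV=0000
8: ✓ SUBCC  r2←0x4c
9: ✓ MOVPL  r3←0x65

EXEC = [8,9]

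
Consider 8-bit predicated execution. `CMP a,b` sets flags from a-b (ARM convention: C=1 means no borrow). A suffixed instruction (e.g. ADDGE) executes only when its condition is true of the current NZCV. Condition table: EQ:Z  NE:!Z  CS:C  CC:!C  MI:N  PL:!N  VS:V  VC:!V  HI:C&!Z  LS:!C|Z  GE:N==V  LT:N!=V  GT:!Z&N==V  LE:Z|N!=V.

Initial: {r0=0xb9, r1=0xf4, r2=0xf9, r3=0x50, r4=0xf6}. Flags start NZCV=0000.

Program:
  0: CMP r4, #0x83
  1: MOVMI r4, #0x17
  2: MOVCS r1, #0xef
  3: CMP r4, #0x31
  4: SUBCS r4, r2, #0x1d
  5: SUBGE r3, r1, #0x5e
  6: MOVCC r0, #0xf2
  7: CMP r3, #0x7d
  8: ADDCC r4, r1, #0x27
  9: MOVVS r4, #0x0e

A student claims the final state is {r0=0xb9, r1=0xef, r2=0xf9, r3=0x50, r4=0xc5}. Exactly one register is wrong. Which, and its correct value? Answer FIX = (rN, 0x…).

FIX = (r4, 0x16)

0: ✓ CMP  NZCV=0010
1: · MOVMI
2: ✓ MOVCS  r1←0xef
3: ✓ CMP  NZCV=1010
4: ✓ SUBCS  r4←0xdc
5: · SUBGE
6: · MOVCC
7: ✓ CMP  NZCV=1000
8: ✓ ADDCC  r4←0x16
9: · MOVVS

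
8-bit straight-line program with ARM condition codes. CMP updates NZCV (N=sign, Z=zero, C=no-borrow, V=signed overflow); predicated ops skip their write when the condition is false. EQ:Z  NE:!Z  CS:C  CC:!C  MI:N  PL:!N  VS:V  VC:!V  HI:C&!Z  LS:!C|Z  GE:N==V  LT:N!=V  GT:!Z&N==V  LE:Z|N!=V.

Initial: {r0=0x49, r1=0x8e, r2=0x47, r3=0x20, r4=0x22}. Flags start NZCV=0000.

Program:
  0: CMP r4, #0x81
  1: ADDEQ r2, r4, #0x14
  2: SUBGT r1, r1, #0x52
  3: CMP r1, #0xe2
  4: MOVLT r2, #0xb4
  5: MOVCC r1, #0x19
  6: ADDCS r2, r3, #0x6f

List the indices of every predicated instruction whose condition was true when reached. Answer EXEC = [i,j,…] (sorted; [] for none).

EXEC = [2,5]

[0] flags=1001 → (cmp)
[1] flags=1001 EQ?F → skip
[2] flags=1001 GT?T → r1=0x3c
[3] flags=0000 → (cmp)
[4] flags=0000 LT?F → skip
[5] flags=0000 CC?T → r1=0x19
[6] flags=0000 CS?F → skip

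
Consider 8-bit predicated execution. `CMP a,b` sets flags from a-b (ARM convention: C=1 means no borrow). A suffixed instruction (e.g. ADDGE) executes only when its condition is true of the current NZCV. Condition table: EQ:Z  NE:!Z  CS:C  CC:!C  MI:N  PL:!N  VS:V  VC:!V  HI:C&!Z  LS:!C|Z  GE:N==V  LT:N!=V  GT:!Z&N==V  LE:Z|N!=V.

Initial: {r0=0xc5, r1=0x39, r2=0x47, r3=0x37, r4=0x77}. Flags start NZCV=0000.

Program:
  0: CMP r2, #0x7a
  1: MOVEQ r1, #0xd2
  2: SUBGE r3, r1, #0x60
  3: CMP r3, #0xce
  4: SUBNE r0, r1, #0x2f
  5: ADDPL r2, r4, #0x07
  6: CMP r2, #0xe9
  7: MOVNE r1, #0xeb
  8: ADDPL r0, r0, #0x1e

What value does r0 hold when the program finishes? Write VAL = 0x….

VAL = 0x0a

[0] flags=1000 → (cmp)
[1] flags=1000 EQ?F → skip
[2] flags=1000 GE?F → skip
[3] flags=0000 → (cmp)
[4] flags=0000 NE?T → r0=0x0a
[5] flags=0000 PL?T → r2=0x7e
[6] flags=1001 → (cmp)
[7] flags=1001 NE?T → r1=0xeb
[8] flags=1001 PL?F → skip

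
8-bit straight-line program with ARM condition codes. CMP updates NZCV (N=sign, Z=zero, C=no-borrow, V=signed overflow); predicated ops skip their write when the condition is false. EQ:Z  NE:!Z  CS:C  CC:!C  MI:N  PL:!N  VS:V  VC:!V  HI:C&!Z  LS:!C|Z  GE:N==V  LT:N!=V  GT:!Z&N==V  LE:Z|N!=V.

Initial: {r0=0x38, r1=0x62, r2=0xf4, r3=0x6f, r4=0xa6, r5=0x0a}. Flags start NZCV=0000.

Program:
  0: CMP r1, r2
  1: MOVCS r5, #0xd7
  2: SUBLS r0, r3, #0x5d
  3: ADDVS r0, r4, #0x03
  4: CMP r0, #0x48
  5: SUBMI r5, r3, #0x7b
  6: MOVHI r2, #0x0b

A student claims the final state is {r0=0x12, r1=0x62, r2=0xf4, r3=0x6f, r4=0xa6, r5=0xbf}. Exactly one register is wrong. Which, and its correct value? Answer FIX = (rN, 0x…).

FIX = (r5, 0xf4)

0: ✓ CMP  NZCV=0000
1: · MOVCS
2: ✓ SUBLS  r0←0x12
3: · ADDVS
4: ✓ CMP  NZCV=1000
5: ✓ SUBMI  r5←0xf4
6: · MOVHI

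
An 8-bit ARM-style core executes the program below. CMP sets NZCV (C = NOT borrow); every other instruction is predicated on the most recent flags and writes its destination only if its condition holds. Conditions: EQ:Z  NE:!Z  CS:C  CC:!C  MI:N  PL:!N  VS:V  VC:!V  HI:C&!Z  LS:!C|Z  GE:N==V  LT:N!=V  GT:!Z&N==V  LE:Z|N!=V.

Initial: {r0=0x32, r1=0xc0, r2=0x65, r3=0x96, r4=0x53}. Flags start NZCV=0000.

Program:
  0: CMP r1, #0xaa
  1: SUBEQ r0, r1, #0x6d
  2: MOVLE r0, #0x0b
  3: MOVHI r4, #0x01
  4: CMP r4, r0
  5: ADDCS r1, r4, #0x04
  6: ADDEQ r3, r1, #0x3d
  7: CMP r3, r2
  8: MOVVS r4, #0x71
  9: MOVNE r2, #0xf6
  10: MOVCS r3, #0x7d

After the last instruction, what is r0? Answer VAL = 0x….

VAL = 0x32

[0] flags=0010 → (cmp)
[1] flags=0010 EQ?F → skip
[2] flags=0010 LE?F → skip
[3] flags=0010 HI?T → r4=0x01
[4] flags=1000 → (cmp)
[5] flags=1000 CS?F → skip
[6] flags=1000 EQ?F → skip
[7] flags=0011 → (cmp)
[8] flags=0011 VS?T → r4=0x71
[9] flags=0011 NE?T → r2=0xf6
[10] flags=0011 CS?T → r3=0x7d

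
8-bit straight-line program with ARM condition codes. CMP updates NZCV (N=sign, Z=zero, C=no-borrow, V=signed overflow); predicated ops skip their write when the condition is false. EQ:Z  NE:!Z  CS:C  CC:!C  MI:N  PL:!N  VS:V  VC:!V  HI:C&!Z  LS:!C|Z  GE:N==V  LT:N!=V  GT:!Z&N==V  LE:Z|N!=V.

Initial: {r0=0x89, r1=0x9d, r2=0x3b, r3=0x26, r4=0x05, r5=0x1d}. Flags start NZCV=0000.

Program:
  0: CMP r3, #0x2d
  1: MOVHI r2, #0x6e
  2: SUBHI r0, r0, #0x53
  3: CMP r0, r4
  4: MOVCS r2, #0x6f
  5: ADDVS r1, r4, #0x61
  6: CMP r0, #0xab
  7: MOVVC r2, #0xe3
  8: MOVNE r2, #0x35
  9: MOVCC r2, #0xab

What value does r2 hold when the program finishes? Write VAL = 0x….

VAL = 0xab

[0] flags=1000 → (cmp)
[1] flags=1000 HI?F → skip
[2] flags=1000 HI?F → skip
[3] flags=1010 → (cmp)
[4] flags=1010 CS?T → r2=0x6f
[5] flags=1010 VS?F → skip
[6] flags=1000 → (cmp)
[7] flags=1000 VC?T → r2=0xe3
[8] flags=1000 NE?T → r2=0x35
[9] flags=1000 CC?T → r2=0xab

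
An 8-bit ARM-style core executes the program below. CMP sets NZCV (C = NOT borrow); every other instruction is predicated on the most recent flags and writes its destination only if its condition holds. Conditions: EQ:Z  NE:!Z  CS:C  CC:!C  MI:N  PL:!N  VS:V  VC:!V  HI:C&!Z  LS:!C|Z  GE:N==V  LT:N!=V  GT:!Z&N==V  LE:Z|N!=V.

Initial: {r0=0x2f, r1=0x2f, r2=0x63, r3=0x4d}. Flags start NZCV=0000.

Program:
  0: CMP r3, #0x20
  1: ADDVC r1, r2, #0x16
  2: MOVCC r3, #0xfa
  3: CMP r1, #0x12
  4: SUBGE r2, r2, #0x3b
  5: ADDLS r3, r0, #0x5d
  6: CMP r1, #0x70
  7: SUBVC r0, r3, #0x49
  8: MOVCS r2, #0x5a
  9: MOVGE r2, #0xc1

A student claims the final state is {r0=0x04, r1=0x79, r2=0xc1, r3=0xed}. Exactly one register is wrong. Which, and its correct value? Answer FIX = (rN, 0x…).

FIX = (r3, 0x4d)

0: ✓ CMP  NZCV=0010
1: ✓ ADDVC  r1←0x79
2: · MOVCC
3: ✓ CMP  NZCV=0010
4: ✓ SUBGE  r2←0x28
5: · ADDLS
6: ✓ CMP  NZCV=0010
7: ✓ SUBVC  r0←0x04
8: ✓ MOVCS  r2←0x5a
9: ✓ MOVGE  r2←0xc1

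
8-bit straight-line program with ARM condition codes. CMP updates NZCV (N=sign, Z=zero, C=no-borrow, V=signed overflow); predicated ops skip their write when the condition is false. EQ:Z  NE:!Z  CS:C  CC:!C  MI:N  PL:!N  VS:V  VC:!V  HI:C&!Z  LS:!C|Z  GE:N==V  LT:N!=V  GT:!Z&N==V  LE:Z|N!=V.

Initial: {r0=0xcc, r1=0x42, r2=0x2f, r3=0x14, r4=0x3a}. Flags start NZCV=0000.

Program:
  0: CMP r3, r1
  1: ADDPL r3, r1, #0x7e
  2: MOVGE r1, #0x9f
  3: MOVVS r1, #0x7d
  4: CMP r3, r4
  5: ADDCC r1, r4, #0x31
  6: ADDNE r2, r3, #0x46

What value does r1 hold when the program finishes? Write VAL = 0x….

VAL = 0x6b

[0] flags=1000 → (cmp)
[1] flags=1000 PL?F → skip
[2] flags=1000 GE?F → skip
[3] flags=1000 VS?F → skip
[4] flags=1000 → (cmp)
[5] flags=1000 CC?T → r1=0x6b
[6] flags=1000 NE?T → r2=0x5a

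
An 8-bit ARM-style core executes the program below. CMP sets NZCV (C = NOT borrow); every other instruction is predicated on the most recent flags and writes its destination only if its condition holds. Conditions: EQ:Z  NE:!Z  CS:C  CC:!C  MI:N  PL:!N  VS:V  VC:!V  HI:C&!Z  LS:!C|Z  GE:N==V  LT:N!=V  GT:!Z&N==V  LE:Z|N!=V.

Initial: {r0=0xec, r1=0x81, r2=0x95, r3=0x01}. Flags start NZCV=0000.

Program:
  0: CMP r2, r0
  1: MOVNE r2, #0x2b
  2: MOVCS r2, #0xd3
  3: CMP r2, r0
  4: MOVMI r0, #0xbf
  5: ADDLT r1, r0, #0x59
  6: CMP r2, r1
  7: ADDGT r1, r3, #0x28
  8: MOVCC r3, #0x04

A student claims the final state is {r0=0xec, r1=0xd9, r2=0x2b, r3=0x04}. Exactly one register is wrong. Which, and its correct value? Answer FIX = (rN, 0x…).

[0] flags=1000 → (cmp)
[1] flags=1000 NE?T → r2=0x2b
[2] flags=1000 CS?F → skip
[3] flags=0000 → (cmp)
[4] flags=0000 MI?F → skip
[5] flags=0000 LT?F → skip
[6] flags=1001 → (cmp)
[7] flags=1001 GT?T → r1=0x29
[8] flags=1001 CC?T → r3=0x04

FIX = (r1, 0x29)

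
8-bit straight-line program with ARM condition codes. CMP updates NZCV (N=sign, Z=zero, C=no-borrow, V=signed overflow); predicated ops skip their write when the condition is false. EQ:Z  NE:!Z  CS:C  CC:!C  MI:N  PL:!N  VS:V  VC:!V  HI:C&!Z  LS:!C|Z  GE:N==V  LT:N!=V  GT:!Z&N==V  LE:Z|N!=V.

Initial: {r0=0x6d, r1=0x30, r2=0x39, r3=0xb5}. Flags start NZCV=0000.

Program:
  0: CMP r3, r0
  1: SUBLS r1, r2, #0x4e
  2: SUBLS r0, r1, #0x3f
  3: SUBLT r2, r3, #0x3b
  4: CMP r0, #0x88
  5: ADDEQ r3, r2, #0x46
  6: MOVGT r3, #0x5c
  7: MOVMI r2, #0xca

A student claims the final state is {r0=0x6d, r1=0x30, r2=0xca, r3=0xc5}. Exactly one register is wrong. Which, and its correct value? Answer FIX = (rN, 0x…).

0: ✓ CMP  NZCV=0011
1: · SUBLS
2: · SUBLS
3: ✓ SUBLT  r2←0x7a
4: ✓ CMP  NZCV=1001
5: · ADDEQ
6: ✓ MOVGT  r3←0x5c
7: ✓ MOVMI  r2←0xca

FIX = (r3, 0x5c)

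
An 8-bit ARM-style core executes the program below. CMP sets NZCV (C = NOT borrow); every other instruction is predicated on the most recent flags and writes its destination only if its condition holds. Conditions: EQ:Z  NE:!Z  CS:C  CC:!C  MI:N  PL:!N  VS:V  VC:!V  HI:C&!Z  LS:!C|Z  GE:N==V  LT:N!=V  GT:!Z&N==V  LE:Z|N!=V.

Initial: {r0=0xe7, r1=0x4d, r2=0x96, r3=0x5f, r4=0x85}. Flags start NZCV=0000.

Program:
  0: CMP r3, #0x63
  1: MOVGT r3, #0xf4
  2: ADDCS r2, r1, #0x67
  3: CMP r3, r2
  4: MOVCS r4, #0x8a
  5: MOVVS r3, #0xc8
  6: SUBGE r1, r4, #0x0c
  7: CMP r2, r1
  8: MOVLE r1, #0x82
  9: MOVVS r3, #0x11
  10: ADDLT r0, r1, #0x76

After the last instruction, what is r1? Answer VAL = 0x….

[0] flags=1000 → (cmp)
[1] flags=1000 GT?F → skip
[2] flags=1000 CS?F → skip
[3] flags=1001 → (cmp)
[4] flags=1001 CS?F → skip
[5] flags=1001 VS?T → r3=0xc8
[6] flags=1001 GE?T → r1=0x79
[7] flags=0011 → (cmp)
[8] flags=0011 LE?T → r1=0x82
[9] flags=0011 VS?T → r3=0x11
[10] flags=0011 LT?T → r0=0xf8

VAL = 0x82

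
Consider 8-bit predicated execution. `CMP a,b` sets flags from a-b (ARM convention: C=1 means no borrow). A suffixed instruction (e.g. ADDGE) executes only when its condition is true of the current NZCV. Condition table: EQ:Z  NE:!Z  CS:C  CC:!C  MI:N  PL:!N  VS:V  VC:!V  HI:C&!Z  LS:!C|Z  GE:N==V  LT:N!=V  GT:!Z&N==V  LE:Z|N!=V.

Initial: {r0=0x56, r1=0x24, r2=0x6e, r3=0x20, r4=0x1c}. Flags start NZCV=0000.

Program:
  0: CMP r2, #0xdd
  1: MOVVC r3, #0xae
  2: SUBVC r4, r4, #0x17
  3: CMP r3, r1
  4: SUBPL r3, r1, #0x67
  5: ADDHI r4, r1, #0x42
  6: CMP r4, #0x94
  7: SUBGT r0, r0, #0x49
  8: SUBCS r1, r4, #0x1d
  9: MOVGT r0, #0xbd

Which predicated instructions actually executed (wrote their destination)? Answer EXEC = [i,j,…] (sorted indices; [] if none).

EXEC = [7,9]

[0] flags=1001 → (cmp)
[1] flags=1001 VC?F → skip
[2] flags=1001 VC?F → skip
[3] flags=1000 → (cmp)
[4] flags=1000 PL?F → skip
[5] flags=1000 HI?F → skip
[6] flags=1001 → (cmp)
[7] flags=1001 GT?T → r0=0x0d
[8] flags=1001 CS?F → skip
[9] flags=1001 GT?T → r0=0xbd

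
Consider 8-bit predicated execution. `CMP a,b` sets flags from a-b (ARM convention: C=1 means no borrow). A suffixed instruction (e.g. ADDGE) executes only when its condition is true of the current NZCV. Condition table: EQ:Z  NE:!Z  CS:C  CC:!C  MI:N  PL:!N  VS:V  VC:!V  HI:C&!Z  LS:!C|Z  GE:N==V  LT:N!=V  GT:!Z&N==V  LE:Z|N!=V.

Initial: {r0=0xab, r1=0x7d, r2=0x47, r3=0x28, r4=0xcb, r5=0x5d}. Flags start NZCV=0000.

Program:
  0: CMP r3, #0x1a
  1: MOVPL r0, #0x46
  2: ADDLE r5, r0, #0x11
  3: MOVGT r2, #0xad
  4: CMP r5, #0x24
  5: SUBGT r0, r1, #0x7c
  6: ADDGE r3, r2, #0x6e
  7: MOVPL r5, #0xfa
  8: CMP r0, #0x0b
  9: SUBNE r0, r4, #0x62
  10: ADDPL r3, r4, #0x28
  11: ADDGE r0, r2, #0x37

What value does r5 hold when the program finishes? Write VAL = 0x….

[0] flags=0010 → (cmp)
[1] flags=0010 PL?T → r0=0x46
[2] flags=0010 LE?F → skip
[3] flags=0010 GT?T → r2=0xad
[4] flags=0010 → (cmp)
[5] flags=0010 GT?T → r0=0x01
[6] flags=0010 GE?T → r3=0x1b
[7] flags=0010 PL?T → r5=0xfa
[8] flags=1000 → (cmp)
[9] flags=1000 NE?T → r0=0x69
[10] flags=1000 PL?F → skip
[11] flags=1000 GE?F → skip

VAL = 0xfa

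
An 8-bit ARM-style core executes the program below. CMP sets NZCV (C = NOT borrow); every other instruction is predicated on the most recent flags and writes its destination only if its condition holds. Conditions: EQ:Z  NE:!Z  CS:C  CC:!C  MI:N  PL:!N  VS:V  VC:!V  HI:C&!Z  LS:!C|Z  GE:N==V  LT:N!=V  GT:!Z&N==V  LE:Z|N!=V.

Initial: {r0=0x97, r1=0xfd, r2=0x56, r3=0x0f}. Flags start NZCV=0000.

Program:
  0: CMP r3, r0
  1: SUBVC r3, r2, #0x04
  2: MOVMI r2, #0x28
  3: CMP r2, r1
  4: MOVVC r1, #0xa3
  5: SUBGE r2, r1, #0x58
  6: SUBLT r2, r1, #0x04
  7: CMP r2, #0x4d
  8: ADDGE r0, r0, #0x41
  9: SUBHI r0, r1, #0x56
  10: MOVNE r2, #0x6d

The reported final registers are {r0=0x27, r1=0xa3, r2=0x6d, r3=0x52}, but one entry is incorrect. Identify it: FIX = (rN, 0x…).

0: ✓ CMP  NZCV=0000
1: ✓ SUBVC  r3←0x52
2: · MOVMI
3: ✓ CMP  NZCV=0000
4: ✓ MOVVC  r1←0xa3
5: ✓ SUBGE  r2←0x4b
6: · SUBLT
7: ✓ CMP  NZCV=1000
8: · ADDGE
9: · SUBHI
10: ✓ MOVNE  r2←0x6d

FIX = (r0, 0x97)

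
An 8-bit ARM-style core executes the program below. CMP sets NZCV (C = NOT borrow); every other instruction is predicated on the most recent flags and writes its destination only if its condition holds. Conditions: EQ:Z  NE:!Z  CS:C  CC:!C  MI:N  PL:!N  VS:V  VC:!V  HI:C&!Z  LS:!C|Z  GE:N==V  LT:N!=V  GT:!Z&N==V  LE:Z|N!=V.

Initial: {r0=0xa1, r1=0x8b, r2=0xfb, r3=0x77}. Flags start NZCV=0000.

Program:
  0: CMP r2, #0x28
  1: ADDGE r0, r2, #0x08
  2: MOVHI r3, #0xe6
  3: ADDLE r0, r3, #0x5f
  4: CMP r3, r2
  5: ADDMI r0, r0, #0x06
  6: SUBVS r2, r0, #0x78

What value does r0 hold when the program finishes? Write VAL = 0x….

[0] flags=1010 → (cmp)
[1] flags=1010 GE?F → skip
[2] flags=1010 HI?T → r3=0xe6
[3] flags=1010 LE?T → r0=0x45
[4] flags=1000 → (cmp)
[5] flags=1000 MI?T → r0=0x4b
[6] flags=1000 VS?F → skip

VAL = 0x4b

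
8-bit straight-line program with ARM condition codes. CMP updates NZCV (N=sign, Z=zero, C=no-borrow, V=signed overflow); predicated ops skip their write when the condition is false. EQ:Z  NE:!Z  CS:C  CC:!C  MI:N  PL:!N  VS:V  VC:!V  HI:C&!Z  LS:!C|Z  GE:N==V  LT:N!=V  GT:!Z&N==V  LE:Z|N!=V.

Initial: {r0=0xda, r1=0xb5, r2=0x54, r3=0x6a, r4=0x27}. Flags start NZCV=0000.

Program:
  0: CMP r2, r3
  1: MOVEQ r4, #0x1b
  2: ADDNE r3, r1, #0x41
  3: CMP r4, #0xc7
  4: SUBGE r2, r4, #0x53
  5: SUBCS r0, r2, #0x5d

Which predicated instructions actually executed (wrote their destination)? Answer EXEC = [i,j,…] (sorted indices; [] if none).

EXEC = [2,4]

0: ✓ CMP  NZCV=1000
1: · MOVEQ
2: ✓ ADDNE  r3←0xf6
3: ✓ CMP  NZCV=0000
4: ✓ SUBGE  r2←0xd4
5: · SUBCS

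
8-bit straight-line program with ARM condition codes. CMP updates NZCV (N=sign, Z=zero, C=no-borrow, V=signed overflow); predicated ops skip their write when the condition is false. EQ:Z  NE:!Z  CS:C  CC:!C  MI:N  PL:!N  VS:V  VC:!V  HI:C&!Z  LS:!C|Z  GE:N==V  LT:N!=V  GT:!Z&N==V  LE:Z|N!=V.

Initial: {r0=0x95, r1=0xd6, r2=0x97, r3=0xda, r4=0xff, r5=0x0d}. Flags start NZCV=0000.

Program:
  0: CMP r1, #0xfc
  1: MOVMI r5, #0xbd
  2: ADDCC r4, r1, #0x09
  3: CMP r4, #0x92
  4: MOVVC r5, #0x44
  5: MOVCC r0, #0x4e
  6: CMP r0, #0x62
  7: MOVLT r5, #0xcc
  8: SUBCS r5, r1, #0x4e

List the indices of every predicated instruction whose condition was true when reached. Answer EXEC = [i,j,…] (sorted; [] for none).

[0] flags=1000 → (cmp)
[1] flags=1000 MI?T → r5=0xbd
[2] flags=1000 CC?T → r4=0xdf
[3] flags=0010 → (cmp)
[4] flags=0010 VC?T → r5=0x44
[5] flags=0010 CC?F → skip
[6] flags=0011 → (cmp)
[7] flags=0011 LT?T → r5=0xcc
[8] flags=0011 CS?T → r5=0x88

EXEC = [1,2,4,7,8]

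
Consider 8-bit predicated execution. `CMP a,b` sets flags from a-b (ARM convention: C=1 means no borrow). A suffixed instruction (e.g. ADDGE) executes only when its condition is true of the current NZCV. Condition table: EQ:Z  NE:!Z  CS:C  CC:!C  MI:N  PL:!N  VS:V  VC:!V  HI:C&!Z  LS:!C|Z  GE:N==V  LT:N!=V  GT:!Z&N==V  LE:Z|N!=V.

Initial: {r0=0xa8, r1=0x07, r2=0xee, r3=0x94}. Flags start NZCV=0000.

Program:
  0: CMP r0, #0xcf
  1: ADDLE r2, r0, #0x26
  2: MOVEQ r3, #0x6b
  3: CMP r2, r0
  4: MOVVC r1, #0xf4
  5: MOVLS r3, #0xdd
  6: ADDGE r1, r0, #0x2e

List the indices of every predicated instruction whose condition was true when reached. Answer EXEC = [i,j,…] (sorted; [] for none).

EXEC = [1,4,6]

[0] flags=1000 → (cmp)
[1] flags=1000 LE?T → r2=0xce
[2] flags=1000 EQ?F → skip
[3] flags=0010 → (cmp)
[4] flags=0010 VC?T → r1=0xf4
[5] flags=0010 LS?F → skip
[6] flags=0010 GE?T → r1=0xd6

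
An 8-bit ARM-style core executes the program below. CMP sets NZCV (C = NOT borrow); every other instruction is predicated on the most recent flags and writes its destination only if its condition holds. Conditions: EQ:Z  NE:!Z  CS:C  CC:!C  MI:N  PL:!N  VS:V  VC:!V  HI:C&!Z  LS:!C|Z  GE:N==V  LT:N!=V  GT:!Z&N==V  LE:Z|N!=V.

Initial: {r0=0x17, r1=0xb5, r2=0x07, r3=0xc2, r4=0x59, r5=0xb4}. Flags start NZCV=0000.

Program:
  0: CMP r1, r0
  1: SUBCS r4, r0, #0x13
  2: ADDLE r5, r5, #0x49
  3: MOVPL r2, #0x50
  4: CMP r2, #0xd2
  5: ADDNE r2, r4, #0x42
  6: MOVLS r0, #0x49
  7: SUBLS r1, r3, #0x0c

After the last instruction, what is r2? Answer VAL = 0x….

VAL = 0x46

[0] flags=1010 → (cmp)
[1] flags=1010 CS?T → r4=0x04
[2] flags=1010 LE?T → r5=0xfd
[3] flags=1010 PL?F → skip
[4] flags=0000 → (cmp)
[5] flags=0000 NE?T → r2=0x46
[6] flags=0000 LS?T → r0=0x49
[7] flags=0000 LS?T → r1=0xb6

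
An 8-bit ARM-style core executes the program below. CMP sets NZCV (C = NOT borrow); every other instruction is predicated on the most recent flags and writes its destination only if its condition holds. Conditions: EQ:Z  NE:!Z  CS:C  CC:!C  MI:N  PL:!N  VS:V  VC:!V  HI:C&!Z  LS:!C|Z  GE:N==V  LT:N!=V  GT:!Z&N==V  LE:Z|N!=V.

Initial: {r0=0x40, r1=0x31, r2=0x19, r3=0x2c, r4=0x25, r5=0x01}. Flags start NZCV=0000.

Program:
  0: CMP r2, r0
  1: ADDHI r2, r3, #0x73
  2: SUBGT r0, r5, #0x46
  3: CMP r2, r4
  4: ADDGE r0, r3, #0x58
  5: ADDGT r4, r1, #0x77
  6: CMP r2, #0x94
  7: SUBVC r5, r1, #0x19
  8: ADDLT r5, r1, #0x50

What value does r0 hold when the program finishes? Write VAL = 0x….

0: ✓ CMP  NZCV=1000
1: · ADDHI
2: · SUBGT
3: ✓ CMP  NZCV=1000
4: · ADDGE
5: · ADDGT
6: ✓ CMP  NZCV=1001
7: · SUBVC
8: · ADDLT

VAL = 0x40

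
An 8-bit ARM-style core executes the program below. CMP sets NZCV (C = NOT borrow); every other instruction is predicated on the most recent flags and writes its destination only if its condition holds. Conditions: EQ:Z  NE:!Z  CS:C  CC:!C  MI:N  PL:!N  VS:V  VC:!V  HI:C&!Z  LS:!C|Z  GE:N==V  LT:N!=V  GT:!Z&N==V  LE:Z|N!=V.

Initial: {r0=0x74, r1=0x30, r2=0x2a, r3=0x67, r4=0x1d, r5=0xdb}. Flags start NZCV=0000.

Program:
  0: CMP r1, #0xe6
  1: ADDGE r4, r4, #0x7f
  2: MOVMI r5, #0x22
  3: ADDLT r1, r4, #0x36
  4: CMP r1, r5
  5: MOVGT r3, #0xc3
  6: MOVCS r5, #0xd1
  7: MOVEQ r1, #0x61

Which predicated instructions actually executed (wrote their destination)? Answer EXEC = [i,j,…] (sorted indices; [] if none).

EXEC = [1,5]

0: ✓ CMP  NZCV=0000
1: ✓ ADDGE  r4←0x9c
2: · MOVMI
3: · ADDLT
4: ✓ CMP  NZCV=0000
5: ✓ MOVGT  r3←0xc3
6: · MOVCS
7: · MOVEQ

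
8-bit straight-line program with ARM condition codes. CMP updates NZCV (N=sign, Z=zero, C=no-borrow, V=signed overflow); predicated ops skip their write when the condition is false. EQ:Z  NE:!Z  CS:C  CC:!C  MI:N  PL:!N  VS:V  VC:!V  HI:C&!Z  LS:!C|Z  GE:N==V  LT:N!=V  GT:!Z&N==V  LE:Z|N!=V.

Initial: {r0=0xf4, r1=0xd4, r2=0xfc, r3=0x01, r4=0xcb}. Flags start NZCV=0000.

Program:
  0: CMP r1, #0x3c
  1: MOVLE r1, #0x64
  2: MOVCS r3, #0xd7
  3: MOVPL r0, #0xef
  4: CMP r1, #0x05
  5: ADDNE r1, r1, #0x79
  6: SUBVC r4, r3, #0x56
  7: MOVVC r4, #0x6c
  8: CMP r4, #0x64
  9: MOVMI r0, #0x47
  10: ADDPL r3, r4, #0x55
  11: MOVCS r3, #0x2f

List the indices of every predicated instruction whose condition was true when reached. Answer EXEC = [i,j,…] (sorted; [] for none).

EXEC = [1,2,5,6,7,10,11]

0: ✓ CMP  NZCV=1010
1: ✓ MOVLE  r1←0x64
2: ✓ MOVCS  r3←0xd7
3: · MOVPL
4: ✓ CMP  NZCV=0010
5: ✓ ADDNE  r1←0xdd
6: ✓ SUBVC  r4←0x81
7: ✓ MOVVC  r4←0x6c
8: ✓ CMP  NZCV=0010
9: · MOVMI
10: ✓ ADDPL  r3←0xc1
11: ✓ MOVCS  r3←0x2f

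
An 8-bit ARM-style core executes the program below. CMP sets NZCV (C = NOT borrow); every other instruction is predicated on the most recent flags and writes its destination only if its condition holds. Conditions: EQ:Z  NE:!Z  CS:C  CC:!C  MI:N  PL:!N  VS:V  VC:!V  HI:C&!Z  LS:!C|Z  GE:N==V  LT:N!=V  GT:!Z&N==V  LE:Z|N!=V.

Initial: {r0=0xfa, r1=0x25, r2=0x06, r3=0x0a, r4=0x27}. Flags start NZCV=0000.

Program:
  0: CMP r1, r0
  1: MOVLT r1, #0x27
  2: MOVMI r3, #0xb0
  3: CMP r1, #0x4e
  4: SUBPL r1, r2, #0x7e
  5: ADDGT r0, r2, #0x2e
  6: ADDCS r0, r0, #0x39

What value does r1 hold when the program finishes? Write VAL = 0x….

[0] flags=0000 → (cmp)
[1] flags=0000 LT?F → skip
[2] flags=0000 MI?F → skip
[3] flags=1000 → (cmp)
[4] flags=1000 PL?F → skip
[5] flags=1000 GT?F → skip
[6] flags=1000 CS?F → skip

VAL = 0x25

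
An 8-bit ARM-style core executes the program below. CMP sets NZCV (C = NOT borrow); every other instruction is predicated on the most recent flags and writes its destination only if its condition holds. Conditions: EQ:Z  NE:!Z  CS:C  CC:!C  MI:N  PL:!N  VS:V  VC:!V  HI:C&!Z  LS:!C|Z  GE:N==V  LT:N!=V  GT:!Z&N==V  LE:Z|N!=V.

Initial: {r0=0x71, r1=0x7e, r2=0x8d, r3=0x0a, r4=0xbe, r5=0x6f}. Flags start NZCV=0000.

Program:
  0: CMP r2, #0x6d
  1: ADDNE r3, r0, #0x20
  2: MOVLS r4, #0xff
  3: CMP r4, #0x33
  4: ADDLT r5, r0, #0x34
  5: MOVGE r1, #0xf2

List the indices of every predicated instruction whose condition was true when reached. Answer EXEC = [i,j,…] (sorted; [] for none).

0: ✓ CMP  NZCV=0011
1: ✓ ADDNE  r3←0x91
2: · MOVLS
3: ✓ CMP  NZCV=1010
4: ✓ ADDLT  r5←0xa5
5: · MOVGE

EXEC = [1,4]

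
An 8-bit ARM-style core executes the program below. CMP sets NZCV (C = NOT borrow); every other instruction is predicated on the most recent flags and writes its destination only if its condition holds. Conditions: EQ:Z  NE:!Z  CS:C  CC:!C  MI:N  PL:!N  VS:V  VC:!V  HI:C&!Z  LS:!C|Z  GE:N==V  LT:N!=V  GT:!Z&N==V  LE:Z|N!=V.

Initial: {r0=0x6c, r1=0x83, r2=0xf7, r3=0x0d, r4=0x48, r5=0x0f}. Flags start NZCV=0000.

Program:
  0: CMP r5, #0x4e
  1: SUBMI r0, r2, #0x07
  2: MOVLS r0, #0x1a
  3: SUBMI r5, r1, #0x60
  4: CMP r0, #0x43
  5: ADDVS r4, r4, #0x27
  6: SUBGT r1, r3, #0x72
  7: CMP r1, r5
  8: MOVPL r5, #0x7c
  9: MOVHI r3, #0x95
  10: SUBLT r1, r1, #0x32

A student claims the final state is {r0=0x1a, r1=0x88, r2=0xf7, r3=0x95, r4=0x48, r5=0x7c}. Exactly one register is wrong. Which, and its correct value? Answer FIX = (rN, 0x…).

[0] flags=1000 → (cmp)
[1] flags=1000 MI?T → r0=0xf0
[2] flags=1000 LS?T → r0=0x1a
[3] flags=1000 MI?T → r5=0x23
[4] flags=1000 → (cmp)
[5] flags=1000 VS?F → skip
[6] flags=1000 GT?F → skip
[7] flags=0011 → (cmp)
[8] flags=0011 PL?T → r5=0x7c
[9] flags=0011 HI?T → r3=0x95
[10] flags=0011 LT?T → r1=0x51

FIX = (r1, 0x51)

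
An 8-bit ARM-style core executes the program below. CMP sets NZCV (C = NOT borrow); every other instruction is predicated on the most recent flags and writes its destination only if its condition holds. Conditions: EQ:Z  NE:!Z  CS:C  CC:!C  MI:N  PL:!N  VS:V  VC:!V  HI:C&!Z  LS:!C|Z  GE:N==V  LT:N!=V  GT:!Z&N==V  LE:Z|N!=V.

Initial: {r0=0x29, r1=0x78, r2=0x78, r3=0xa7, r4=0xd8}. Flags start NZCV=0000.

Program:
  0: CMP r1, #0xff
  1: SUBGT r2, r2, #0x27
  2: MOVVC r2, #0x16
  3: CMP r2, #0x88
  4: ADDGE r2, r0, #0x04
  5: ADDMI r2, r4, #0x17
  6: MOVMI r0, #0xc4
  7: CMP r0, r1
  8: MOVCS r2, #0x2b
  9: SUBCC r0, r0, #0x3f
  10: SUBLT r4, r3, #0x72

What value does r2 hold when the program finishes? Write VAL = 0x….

[0] flags=0000 → (cmp)
[1] flags=0000 GT?T → r2=0x51
[2] flags=0000 VC?T → r2=0x16
[3] flags=1001 → (cmp)
[4] flags=1001 GE?T → r2=0x2d
[5] flags=1001 MI?T → r2=0xef
[6] flags=1001 MI?T → r0=0xc4
[7] flags=0011 → (cmp)
[8] flags=0011 CS?T → r2=0x2b
[9] flags=0011 CC?F → skip
[10] flags=0011 LT?T → r4=0x35

VAL = 0x2b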